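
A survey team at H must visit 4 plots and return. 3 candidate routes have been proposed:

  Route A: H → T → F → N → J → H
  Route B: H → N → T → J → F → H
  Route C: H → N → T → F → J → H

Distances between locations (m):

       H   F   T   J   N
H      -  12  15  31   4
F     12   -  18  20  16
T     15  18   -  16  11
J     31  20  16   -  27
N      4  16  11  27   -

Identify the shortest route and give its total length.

63 m — Route B is the shortest.

Route A: 15 + 18 + 16 + 27 + 31 = 107
Route B: 4 + 11 + 16 + 20 + 12 = 63
Route C: 4 + 11 + 18 + 20 + 31 = 84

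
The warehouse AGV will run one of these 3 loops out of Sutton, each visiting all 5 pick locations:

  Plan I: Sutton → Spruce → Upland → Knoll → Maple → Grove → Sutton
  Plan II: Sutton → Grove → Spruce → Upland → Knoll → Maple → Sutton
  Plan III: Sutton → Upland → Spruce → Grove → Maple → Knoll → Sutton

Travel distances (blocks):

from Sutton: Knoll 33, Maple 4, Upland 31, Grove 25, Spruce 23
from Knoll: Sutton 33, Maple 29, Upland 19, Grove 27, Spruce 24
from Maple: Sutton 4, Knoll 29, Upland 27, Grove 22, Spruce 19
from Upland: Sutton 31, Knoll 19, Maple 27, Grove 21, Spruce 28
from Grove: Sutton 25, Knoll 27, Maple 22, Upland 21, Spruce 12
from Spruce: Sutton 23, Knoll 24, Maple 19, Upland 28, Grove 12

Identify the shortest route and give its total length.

Plan I: 23 + 28 + 19 + 29 + 22 + 25 = 146
Plan II: 25 + 12 + 28 + 19 + 29 + 4 = 117
Plan III: 31 + 28 + 12 + 22 + 29 + 33 = 155

Shortest is Plan II, total 117 blocks.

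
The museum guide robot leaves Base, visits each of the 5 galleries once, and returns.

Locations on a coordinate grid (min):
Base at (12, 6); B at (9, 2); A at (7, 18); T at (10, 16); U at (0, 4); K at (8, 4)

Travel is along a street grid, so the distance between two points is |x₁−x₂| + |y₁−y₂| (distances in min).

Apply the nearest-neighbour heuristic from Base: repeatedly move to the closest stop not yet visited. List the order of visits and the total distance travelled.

Base → [K:6 / B:7 / T:12 / U:14 / A:17] → K (6)
K → [B:3 / U:8 / T:14 / A:15] → B (3)
B → [U:11 / T:15 / A:18] → U (11)
U → [A:21 / T:22] → A (21)
A → [T:5] → T (5)
Return T→Base: 12.
Total = 6 + 3 + 11 + 21 + 5 + 12 = 58.

58 min along Base → K → B → U → A → T → Base.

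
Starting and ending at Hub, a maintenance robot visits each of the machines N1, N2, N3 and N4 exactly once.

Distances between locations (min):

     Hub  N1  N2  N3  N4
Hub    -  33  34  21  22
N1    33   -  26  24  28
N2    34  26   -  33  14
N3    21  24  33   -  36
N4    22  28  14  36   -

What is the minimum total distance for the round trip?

Hub - N1 - N2 - N3 - N4 - Hub: 33+26+33+36+22 = 150
Hub - N1 - N2 - N4 - N3 - Hub: 33+26+14+36+21 = 130
Hub - N1 - N3 - N2 - N4 - Hub: 33+24+33+14+22 = 126
Hub - N1 - N3 - N4 - N2 - Hub: 33+24+36+14+34 = 141
Hub - N1 - N4 - N2 - N3 - Hub: 33+28+14+33+21 = 129
Hub - N1 - N4 - N3 - N2 - Hub: 33+28+36+33+34 = 164
Hub - N2 - N1 - N3 - N4 - Hub: 34+26+24+36+22 = 142
Hub - N2 - N1 - N4 - N3 - Hub: 34+26+28+36+21 = 145
Hub - N2 - N3 - N1 - N4 - Hub: 34+33+24+28+22 = 141
Hub - N2 - N4 - N1 - N3 - Hub: 34+14+28+24+21 = 121
Hub - N3 - N1 - N2 - N4 - Hub: 21+24+26+14+22 = 107
Hub - N3 - N2 - N1 - N4 - Hub: 21+33+26+28+22 = 130
The minimum is 107.
One optimal route: Hub → N3 → N1 → N2 → N4 → Hub (or its reverse).

Shortest round trip = 107 min.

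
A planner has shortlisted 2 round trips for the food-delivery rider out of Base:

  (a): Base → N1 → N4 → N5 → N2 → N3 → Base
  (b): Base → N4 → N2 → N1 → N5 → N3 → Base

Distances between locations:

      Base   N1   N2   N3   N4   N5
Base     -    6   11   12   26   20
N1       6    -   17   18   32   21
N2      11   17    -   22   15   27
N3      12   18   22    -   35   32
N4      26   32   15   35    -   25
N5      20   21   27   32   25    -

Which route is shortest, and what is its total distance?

(a): 6 + 32 + 25 + 27 + 22 + 12 = 124
(b): 26 + 15 + 17 + 21 + 32 + 12 = 123

Shortest is (b), total 123.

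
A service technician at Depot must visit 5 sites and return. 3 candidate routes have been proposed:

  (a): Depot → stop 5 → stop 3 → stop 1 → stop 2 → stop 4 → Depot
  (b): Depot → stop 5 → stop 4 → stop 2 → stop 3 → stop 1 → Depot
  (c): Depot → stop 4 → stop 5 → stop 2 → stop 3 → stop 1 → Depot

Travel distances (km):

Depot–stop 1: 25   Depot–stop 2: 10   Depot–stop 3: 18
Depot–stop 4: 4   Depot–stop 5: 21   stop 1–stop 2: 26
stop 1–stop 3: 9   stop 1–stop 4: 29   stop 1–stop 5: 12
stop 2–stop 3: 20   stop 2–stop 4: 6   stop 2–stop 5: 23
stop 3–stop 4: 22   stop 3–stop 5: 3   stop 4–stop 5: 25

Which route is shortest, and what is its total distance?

69 km — (a) is the shortest.

(a): 21 + 3 + 9 + 26 + 6 + 4 = 69
(b): 21 + 25 + 6 + 20 + 9 + 25 = 106
(c): 4 + 25 + 23 + 20 + 9 + 25 = 106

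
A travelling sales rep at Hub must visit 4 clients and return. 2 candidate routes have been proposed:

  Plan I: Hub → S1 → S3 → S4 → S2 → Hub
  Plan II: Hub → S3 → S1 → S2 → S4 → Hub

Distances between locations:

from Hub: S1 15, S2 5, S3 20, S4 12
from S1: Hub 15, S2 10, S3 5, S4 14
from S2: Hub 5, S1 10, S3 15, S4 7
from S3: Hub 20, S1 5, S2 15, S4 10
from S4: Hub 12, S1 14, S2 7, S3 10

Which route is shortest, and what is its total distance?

42 — Plan I is the shortest.

Plan I: 15 + 5 + 10 + 7 + 5 = 42
Plan II: 20 + 5 + 10 + 7 + 12 = 54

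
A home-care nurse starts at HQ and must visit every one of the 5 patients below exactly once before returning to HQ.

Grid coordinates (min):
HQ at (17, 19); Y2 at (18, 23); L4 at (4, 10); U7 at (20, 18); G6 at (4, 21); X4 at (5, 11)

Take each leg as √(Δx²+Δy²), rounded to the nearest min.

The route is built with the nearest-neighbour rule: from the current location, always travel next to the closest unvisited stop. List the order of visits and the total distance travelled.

Nearest-neighbour total = 49 min; route HQ → U7 → Y2 → G6 → X4 → L4 → HQ.

At HQ the remaining stops are U7 3, Y2 4, G6 13, X4 14, L4 16; go to U7.
At U7 the remaining stops are Y2 5, G6 16, X4 17, L4 18; go to Y2.
At Y2 the remaining stops are G6 14, X4 18, L4 19; go to G6.
At G6 the remaining stops are X4 10, L4 11; go to X4.
At X4 the remaining stops are L4 1; go to L4.
Return L4→HQ: 16.
Total = 3 + 5 + 14 + 10 + 1 + 16 = 49.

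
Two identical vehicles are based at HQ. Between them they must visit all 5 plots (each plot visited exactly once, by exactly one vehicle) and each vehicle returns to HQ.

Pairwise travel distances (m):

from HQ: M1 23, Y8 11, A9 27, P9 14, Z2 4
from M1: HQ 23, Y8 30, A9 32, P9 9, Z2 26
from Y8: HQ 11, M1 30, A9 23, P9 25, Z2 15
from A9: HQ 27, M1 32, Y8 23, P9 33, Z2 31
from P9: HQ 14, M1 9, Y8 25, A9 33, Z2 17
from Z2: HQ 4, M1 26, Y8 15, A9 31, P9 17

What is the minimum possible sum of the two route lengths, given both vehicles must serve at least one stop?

Minimum combined distance: 97 m.

There are 2^4 − 1 = 15 ways to divide the 5 stops into two non-empty groups. For each, the best each vehicle can do is its own shortest tour through its group:
  {M1} + {Y8, A9, P9, Z2}: 46 + 88 = 134
  {Y8} + {M1, A9, P9, Z2}: 22 + 89 = 111
  {M1, Y8} + {A9, P9, Z2}: 64 + 81 = 145
  {A9} + {M1, Y8, P9, Z2}: 54 + 71 = 125
  {M1, A9} + {Y8, P9, Z2}: 82 + 57 = 139
  {Y8, A9} + {M1, P9, Z2}: 61 + 53 = 114
  … (15 splits in total)
  {M1, Y8, A9, P9} + {Z2}: 89 + 8 = 97  ← best
Best: vehicle 1 HQ → Y8 → A9 → M1 → P9 → HQ = 89; vehicle 2 HQ → Z2 → HQ = 8; combined 97.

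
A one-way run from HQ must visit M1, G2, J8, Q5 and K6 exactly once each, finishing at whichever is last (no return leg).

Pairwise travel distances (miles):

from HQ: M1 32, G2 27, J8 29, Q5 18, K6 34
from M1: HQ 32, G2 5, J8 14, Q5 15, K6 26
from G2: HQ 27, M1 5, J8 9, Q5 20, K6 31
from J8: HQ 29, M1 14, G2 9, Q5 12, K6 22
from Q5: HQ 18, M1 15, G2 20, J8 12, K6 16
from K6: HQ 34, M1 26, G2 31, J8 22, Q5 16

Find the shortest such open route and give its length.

Shortest open route: 69 miles.

There are 5! = 120 possible orderings.
HQ→M1→G2→J8→Q5→K6: 32+5+9+12+16 = 74
HQ→M1→G2→J8→K6→Q5: 32+5+9+22+16 = 84
HQ→M1→G2→Q5→J8→K6: 32+5+20+12+22 = 91
HQ→M1→G2→Q5→K6→J8: 32+5+20+16+22 = 95
HQ→M1→G2→K6→J8→Q5: 32+5+31+22+12 = 102
HQ→M1→G2→K6→Q5→J8: 32+5+31+16+12 = 96
HQ→M1→J8→G2→Q5→K6: 32+14+9+20+16 = 91
HQ→M1→J8→G2→K6→Q5: 32+14+9+31+16 = 102
HQ→M1→J8→Q5→G2→K6: 32+14+12+20+31 = 109
HQ→M1→J8→Q5→K6→G2: 32+14+12+16+31 = 105
HQ→M1→J8→K6→G2→Q5: 32+14+22+31+20 = 119
HQ→M1→J8→K6→Q5→G2: 32+14+22+16+20 = 104
HQ→M1→Q5→G2→J8→K6: 32+15+20+9+22 = 98
HQ→M1→Q5→G2→K6→J8: 32+15+20+31+22 = 120
… (106 more)
HQ→Q5→M1→G2→J8→K6: 18+15+5+9+22 = 69  ← best
The minimum is 69.
One shortest path: HQ → Q5 → M1 → G2 → J8 → K6.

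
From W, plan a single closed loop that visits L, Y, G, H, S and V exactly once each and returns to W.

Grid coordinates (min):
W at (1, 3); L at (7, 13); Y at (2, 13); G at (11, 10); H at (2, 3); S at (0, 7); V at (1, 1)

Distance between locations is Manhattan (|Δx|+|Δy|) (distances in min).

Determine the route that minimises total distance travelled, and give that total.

There are 360 distinct closed tours to check (reversals are equivalent).
W→L→Y→G→H→S→V→W: 16+5+12+16+6+7+2 = 64
W→L→Y→G→H→V→S→W: 16+5+12+16+3+7+5 = 64
W→L→Y→G→S→H→V→W: 16+5+12+14+6+3+2 = 58
W→L→Y→G→S→V→H→W: 16+5+12+14+7+3+1 = 58
W→L→Y→G→V→H→S→W: 16+5+12+19+3+6+5 = 66
W→L→Y→G→V→S→H→W: 16+5+12+19+7+6+1 = 66
W→L→Y→H→G→S→V→W: 16+5+10+16+14+7+2 = 70
W→L→Y→H→G→V→S→W: 16+5+10+16+19+7+5 = 78
… (352 more)
W→H→Y→L→G→S→V→W: 1+10+5+7+14+7+2 = 46  ← best
The minimum is 46.
One optimal route: W → H → Y → L → G → S → V → W (or its reverse).

Shortest round trip = 46 min.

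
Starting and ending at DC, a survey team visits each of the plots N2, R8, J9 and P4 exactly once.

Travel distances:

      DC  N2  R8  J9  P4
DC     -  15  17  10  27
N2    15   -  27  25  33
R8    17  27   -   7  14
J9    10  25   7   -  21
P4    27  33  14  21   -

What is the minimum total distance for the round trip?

There are 12 distinct closed tours to check (reversals are equivalent).
DC - N2 - R8 - J9 - P4 - DC: 15+27+7+21+27 = 97
DC - N2 - R8 - P4 - J9 - DC: 15+27+14+21+10 = 87
DC - N2 - J9 - R8 - P4 - DC: 15+25+7+14+27 = 88
DC - N2 - J9 - P4 - R8 - DC: 15+25+21+14+17 = 92
DC - N2 - P4 - R8 - J9 - DC: 15+33+14+7+10 = 79
DC - N2 - P4 - J9 - R8 - DC: 15+33+21+7+17 = 93
DC - R8 - N2 - J9 - P4 - DC: 17+27+25+21+27 = 117
DC - R8 - N2 - P4 - J9 - DC: 17+27+33+21+10 = 108
DC - R8 - J9 - N2 - P4 - DC: 17+7+25+33+27 = 109
DC - R8 - P4 - N2 - J9 - DC: 17+14+33+25+10 = 99
DC - J9 - N2 - R8 - P4 - DC: 10+25+27+14+27 = 103
DC - J9 - R8 - N2 - P4 - DC: 10+7+27+33+27 = 104
The minimum is 79.
One optimal route: DC → N2 → P4 → R8 → J9 → DC (or its reverse).

Minimum total distance: 79.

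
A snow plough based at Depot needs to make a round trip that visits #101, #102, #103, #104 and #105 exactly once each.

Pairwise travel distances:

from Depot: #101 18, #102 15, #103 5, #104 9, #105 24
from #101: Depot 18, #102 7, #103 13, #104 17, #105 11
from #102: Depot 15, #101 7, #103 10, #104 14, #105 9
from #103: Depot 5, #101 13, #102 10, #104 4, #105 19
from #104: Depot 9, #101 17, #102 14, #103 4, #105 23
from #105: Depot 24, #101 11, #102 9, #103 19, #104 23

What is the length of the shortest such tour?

Minimum total distance: 61.

Depot→#101→#102→#103→#104→#105→Depot: 18+7+10+4+23+24 = 86
Depot→#101→#102→#103→#105→#104→Depot: 18+7+10+19+23+9 = 86
Depot→#101→#102→#104→#103→#105→Depot: 18+7+14+4+19+24 = 86
Depot→#101→#102→#104→#105→#103→Depot: 18+7+14+23+19+5 = 86
Depot→#101→#102→#105→#103→#104→Depot: 18+7+9+19+4+9 = 66
Depot→#101→#102→#105→#104→#103→Depot: 18+7+9+23+4+5 = 66
Depot→#101→#103→#102→#104→#105→Depot: 18+13+10+14+23+24 = 102
Depot→#101→#103→#102→#105→#104→Depot: 18+13+10+9+23+9 = 82
Depot→#101→#103→#104→#102→#105→Depot: 18+13+4+14+9+24 = 82
Depot→#101→#103→#104→#105→#102→Depot: 18+13+4+23+9+15 = 82
Depot→#101→#103→#105→#102→#104→Depot: 18+13+19+9+14+9 = 82
Depot→#101→#103→#105→#104→#102→Depot: 18+13+19+23+14+15 = 102
Depot→#101→#104→#102→#103→#105→Depot: 18+17+14+10+19+24 = 102
Depot→#101→#104→#102→#105→#103→Depot: 18+17+14+9+19+5 = 82
… (46 more)
Depot→#101→#105→#102→#103→#104→Depot: 18+11+9+10+4+9 = 61  ← best
The minimum is 61.
One optimal route: Depot → #101 → #105 → #102 → #103 → #104 → Depot (or its reverse).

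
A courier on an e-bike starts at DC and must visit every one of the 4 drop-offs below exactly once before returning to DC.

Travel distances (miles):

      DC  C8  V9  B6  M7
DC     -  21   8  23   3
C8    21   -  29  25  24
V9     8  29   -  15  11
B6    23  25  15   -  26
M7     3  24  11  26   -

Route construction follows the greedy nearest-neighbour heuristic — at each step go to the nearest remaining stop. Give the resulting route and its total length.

From DC: distances to unvisited — M7=3, V9=8, C8=21, B6=23. Nearest is M7 (3).
From M7: distances to unvisited — V9=11, C8=24, B6=26. Nearest is V9 (11).
From V9: distances to unvisited — B6=15, C8=29. Nearest is B6 (15).
From B6: distances to unvisited — C8=25. Nearest is C8 (25).
Return C8→DC: 21.
Total = 3 + 11 + 15 + 25 + 21 = 75.

Nearest-neighbour total = 75 miles; route DC → M7 → V9 → B6 → C8 → DC.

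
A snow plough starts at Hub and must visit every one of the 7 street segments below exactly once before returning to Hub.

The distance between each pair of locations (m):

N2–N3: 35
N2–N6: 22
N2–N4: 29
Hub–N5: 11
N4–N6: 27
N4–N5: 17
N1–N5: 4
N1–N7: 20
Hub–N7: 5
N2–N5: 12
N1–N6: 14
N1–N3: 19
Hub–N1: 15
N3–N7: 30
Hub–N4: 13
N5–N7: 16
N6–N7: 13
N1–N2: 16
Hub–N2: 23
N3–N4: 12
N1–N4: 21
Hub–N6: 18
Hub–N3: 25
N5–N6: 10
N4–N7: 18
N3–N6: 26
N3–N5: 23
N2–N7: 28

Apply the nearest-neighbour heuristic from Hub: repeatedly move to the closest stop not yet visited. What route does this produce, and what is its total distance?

Total distance 114 m via the nearest-neighbour route Hub → N7 → N6 → N5 → N1 → N2 → N4 → N3 → Hub.

Hub → [N7:5 / N5:11 / N4:13 / N1:15 / N6:18 / N2:23 / N3:25] → N7 (5)
N7 → [N6:13 / N5:16 / N4:18 / N1:20 / N2:28 / N3:30] → N6 (13)
N6 → [N5:10 / N1:14 / N2:22 / N3:26 / N4:27] → N5 (10)
N5 → [N1:4 / N2:12 / N4:17 / N3:23] → N1 (4)
N1 → [N2:16 / N3:19 / N4:21] → N2 (16)
N2 → [N4:29 / N3:35] → N4 (29)
N4 → [N3:12] → N3 (12)
Return N3→Hub: 25.
Total = 5 + 13 + 10 + 4 + 16 + 29 + 12 + 25 = 114.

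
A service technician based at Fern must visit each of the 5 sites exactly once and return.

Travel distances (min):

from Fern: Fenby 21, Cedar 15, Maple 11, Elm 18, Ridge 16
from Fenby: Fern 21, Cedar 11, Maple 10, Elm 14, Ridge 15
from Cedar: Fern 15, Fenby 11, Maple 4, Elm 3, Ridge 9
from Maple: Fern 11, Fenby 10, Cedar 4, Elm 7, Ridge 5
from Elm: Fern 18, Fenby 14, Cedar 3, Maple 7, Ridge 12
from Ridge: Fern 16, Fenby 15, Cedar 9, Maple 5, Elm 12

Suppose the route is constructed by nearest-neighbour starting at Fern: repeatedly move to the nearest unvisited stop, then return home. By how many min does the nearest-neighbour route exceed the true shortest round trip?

From Fern: Maple=11, Cedar=15, Ridge=16, Elm=18, Fenby=21 → choose Maple (11).
From Maple: Cedar=4, Ridge=5, Elm=7, Fenby=10 → choose Cedar (4).
From Cedar: Elm=3, Ridge=9, Fenby=11 → choose Elm (3).
From Elm: Ridge=12, Fenby=14 → choose Ridge (12).
From Ridge: Fenby=15 → choose Fenby (15).
NN route Fern → Maple → Cedar → Elm → Ridge → Fenby → Fern costs 66.
Optimal: Fern → Fenby → Cedar → Elm → Maple → Ridge → Fern costs 63 (by enumerating all 60 distinct tours).
Excess = 66 − 63 = 3.

The nearest-neighbour route is 3 min longer than optimal.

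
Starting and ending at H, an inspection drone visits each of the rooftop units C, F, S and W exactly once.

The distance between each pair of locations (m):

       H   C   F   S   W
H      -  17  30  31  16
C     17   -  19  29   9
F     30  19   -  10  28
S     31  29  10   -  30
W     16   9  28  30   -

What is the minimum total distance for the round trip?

Shortest round trip = 85 m.

H-C-F-S-W-H: 17+19+10+30+16 = 92
H-C-F-W-S-H: 17+19+28+30+31 = 125
H-C-S-F-W-H: 17+29+10+28+16 = 100
H-C-S-W-F-H: 17+29+30+28+30 = 134
H-C-W-F-S-H: 17+9+28+10+31 = 95
H-C-W-S-F-H: 17+9+30+10+30 = 96
H-F-C-S-W-H: 30+19+29+30+16 = 124
H-F-C-W-S-H: 30+19+9+30+31 = 119
H-F-S-C-W-H: 30+10+29+9+16 = 94
H-F-W-C-S-H: 30+28+9+29+31 = 127
H-S-C-F-W-H: 31+29+19+28+16 = 123
H-S-F-C-W-H: 31+10+19+9+16 = 85
The minimum is 85.
One optimal route: H → S → F → C → W → H (or its reverse).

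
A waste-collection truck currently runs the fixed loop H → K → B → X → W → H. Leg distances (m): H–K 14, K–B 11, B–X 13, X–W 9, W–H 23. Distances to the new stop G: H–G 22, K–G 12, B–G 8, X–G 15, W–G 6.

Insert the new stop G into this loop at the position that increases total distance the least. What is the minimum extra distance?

Adding 5 m by placing G on the W–H leg.

Insertion cost between consecutive stops i–j is d(i,G) + d(G,j) − d(i,j):
  between H and K: 22 + 12 − 14 = 20
  between K and B: 12 + 8 − 11 = 9
  between B and X: 8 + 15 − 13 = 10
  between X and W: 15 + 6 − 9 = 12
  between W and H: 6 + 22 − 23 = 5
Cheapest insertion is between W and H, adding 5.
New total = 70 + 5 = 75.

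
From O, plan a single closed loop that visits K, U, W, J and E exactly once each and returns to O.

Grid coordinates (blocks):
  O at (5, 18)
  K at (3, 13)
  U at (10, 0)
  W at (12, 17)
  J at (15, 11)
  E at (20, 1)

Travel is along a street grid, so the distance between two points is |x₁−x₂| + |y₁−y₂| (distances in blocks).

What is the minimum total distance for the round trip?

Shortest round trip = 70 blocks.

With 5 stops there are 5!/2 = 60 distinct round trips (a route and its reverse cost the same).
O→K→U→W→J→E→O: 7+20+19+9+15+32 = 102
O→K→U→W→E→J→O: 7+20+19+24+15+17 = 102
O→K→U→J→W→E→O: 7+20+16+9+24+32 = 108
O→K→U→J→E→W→O: 7+20+16+15+24+8 = 90
O→K→U→E→W→J→O: 7+20+11+24+9+17 = 88
O→K→U→E→J→W→O: 7+20+11+15+9+8 = 70
O→K→W→U→J→E→O: 7+13+19+16+15+32 = 102
O→K→W→U→E→J→O: 7+13+19+11+15+17 = 82
O→K→W→J→U→E→O: 7+13+9+16+11+32 = 88
O→K→W→J→E→U→O: 7+13+9+15+11+23 = 78
O→K→W→E→U→J→O: 7+13+24+11+16+17 = 88
O→K→W→E→J→U→O: 7+13+24+15+16+23 = 98
O→K→J→U→W→E→O: 7+14+16+19+24+32 = 112
O→K→J→U→E→W→O: 7+14+16+11+24+8 = 80
… (46 more)
The minimum is 70.
One optimal route: O → K → U → E → J → W → O (or its reverse).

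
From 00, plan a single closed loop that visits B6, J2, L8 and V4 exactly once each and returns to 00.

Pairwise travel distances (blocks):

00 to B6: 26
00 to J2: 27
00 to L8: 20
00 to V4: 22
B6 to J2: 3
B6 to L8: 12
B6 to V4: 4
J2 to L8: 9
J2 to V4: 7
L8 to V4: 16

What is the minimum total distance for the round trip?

Minimum total distance: 58 blocks.

There are 12 distinct closed tours to check (reversals are equivalent).
00-B6-J2-L8-V4-00: 26+3+9+16+22 = 76
00-B6-J2-V4-L8-00: 26+3+7+16+20 = 72
00-B6-L8-J2-V4-00: 26+12+9+7+22 = 76
00-B6-L8-V4-J2-00: 26+12+16+7+27 = 88
00-B6-V4-J2-L8-00: 26+4+7+9+20 = 66
00-B6-V4-L8-J2-00: 26+4+16+9+27 = 82
00-J2-B6-L8-V4-00: 27+3+12+16+22 = 80
00-J2-B6-V4-L8-00: 27+3+4+16+20 = 70
00-J2-L8-B6-V4-00: 27+9+12+4+22 = 74
00-J2-V4-B6-L8-00: 27+7+4+12+20 = 70
00-L8-B6-J2-V4-00: 20+12+3+7+22 = 64
00-L8-J2-B6-V4-00: 20+9+3+4+22 = 58
The minimum is 58.
One optimal route: 00 → L8 → J2 → B6 → V4 → 00 (or its reverse).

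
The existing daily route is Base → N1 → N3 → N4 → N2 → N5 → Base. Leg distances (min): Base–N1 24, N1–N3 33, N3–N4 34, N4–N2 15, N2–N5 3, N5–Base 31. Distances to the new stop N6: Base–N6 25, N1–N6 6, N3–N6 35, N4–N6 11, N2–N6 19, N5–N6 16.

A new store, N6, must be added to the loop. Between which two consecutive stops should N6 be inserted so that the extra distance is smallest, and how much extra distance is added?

Insertion cost between consecutive stops i–j is d(i,N6) + d(N6,j) − d(i,j):
  between Base and N1: 25 + 6 − 24 = 7
  between N1 and N3: 6 + 35 − 33 = 8
  between N3 and N4: 35 + 11 − 34 = 12
  between N4 and N2: 11 + 19 − 15 = 15
  between N2 and N5: 19 + 16 − 3 = 32
  between N5 and Base: 16 + 25 − 31 = 10
Cheapest insertion is between Base and N1, adding 7.
New total = 140 + 7 = 147.

+7 min — insert N6 between Base and N1.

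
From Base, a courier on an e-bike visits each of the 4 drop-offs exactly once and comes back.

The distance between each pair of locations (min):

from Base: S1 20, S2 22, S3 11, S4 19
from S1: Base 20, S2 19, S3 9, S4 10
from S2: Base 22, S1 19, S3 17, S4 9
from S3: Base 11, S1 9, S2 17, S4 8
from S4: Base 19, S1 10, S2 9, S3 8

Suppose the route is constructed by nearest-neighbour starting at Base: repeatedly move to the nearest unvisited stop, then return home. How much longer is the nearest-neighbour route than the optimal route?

From Base: S3=11, S4=19, S1=20, S2=22 → choose S3 (11).
From S3: S4=8, S1=9, S2=17 → choose S4 (8).
From S4: S2=9, S1=10 → choose S2 (9).
From S2: S1=19 → choose S1 (19).
NN route Base → S3 → S4 → S2 → S1 → Base costs 67.
Optimal: Base → S2 → S4 → S1 → S3 → Base costs 61 (by enumerating all 12 distinct tours).
Excess = 67 − 61 = 6.

6 min longer than the optimal tour.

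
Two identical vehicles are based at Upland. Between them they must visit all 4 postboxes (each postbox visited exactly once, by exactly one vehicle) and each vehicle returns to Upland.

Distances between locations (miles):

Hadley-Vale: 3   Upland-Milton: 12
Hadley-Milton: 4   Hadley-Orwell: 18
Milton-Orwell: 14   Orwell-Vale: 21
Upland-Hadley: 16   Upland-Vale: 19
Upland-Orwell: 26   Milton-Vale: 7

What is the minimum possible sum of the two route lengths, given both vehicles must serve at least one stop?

90 miles — the smallest possible combined total.

There are 2^3 − 1 = 7 ways to divide the 4 stops into two non-empty groups. For each, the best each vehicle can do is its own shortest tour through its group:
  {Hadley} + {Milton, Orwell, Vale}: 32 + 66 = 98
  {Milton} + {Hadley, Orwell, Vale}: 24 + 66 = 90
  {Hadley, Milton} + {Orwell, Vale}: 32 + 66 = 98
  {Orwell} + {Hadley, Milton, Vale}: 52 + 38 = 90
  {Hadley, Orwell} + {Milton, Vale}: 60 + 38 = 98
  {Milton, Orwell} + {Hadley, Vale}: 52 + 38 = 90
  … (7 splits in total)
Best: vehicle 1 Upland → Milton → Upland = 24; vehicle 2 Upland → Hadley → Vale → Orwell → Upland = 66; combined 90.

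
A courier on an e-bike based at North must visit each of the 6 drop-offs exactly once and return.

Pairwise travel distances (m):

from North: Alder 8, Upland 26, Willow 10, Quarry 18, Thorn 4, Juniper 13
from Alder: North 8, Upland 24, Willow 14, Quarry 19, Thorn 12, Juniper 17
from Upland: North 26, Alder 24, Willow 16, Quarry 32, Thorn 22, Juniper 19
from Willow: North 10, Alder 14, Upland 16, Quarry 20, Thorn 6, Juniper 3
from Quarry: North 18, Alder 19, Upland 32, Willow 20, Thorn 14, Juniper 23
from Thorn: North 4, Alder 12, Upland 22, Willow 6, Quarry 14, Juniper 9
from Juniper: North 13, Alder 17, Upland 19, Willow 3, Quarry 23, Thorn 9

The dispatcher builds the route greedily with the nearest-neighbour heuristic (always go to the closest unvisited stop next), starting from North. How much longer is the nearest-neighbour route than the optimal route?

The nearest-neighbour route is 16 m longer than optimal.

North: Thorn=4, Alder=8, Willow=10, Juniper=13, Quarry=18, Upland=26 ⇒ Thorn
Thorn: Willow=6, Juniper=9, Alder=12, Quarry=14, Upland=22 ⇒ Willow
Willow: Juniper=3, Alder=14, Upland=16, Quarry=20 ⇒ Juniper
Juniper: Alder=17, Upland=19, Quarry=23 ⇒ Alder
Alder: Quarry=19, Upland=24 ⇒ Quarry
Quarry: Upland=32 ⇒ Upland
NN route North → Thorn → Willow → Juniper → Alder → Quarry → Upland → North costs 107.
Optimal: North → Alder → Quarry → Upland → Willow → Juniper → Thorn → North costs 91 (by enumerating all 360 distinct tours).
Excess = 107 − 91 = 16.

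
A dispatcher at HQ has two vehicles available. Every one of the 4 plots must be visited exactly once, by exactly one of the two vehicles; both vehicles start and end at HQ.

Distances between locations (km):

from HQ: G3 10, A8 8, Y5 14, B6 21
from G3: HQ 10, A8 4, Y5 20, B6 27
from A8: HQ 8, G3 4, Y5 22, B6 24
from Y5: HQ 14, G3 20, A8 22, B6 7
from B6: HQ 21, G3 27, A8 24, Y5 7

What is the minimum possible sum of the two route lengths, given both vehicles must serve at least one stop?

There are 2^3 − 1 = 7 ways to divide the 4 stops into two non-empty groups. For each, the best each vehicle can do is its own shortest tour through its group:
  {G3} + {A8, Y5, B6}: 20 + 53 = 73
  {A8} + {G3, Y5, B6}: 16 + 58 = 74
  {G3, A8} + {Y5, B6}: 22 + 42 = 64
  {Y5} + {G3, A8, B6}: 28 + 59 = 87
  {G3, Y5} + {A8, B6}: 44 + 53 = 97
  {A8, Y5} + {G3, B6}: 44 + 58 = 102
  … (7 splits in total)
Best: vehicle 1 HQ → G3 → A8 → HQ = 22; vehicle 2 HQ → Y5 → B6 → HQ = 42; combined 64.

64 km — the smallest possible combined total.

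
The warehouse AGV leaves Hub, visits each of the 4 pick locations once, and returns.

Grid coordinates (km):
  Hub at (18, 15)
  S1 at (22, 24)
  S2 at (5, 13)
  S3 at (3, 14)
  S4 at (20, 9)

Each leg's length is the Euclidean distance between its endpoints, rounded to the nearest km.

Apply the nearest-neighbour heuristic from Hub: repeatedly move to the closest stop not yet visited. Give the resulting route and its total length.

At Hub the remaining stops are S4 6, S1 10, S2 13, S3 15; go to S4.
At S4 the remaining stops are S1 15, S2 16, S3 18; go to S1.
At S1 the remaining stops are S2 20, S3 21; go to S2.
At S2 the remaining stops are S3 2; go to S3.
Return S3→Hub: 15.
Total = 6 + 15 + 20 + 2 + 15 = 58.

Total distance 58 km via the nearest-neighbour route Hub → S4 → S1 → S2 → S3 → Hub.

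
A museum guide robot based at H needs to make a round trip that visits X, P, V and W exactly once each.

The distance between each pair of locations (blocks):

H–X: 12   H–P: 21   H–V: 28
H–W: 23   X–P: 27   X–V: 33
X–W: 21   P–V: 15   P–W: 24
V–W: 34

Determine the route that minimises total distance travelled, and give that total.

There are 12 distinct closed tours to check (reversals are equivalent).
H → X → P → V → W → H: 12+27+15+34+23 = 111
H → X → P → W → V → H: 12+27+24+34+28 = 125
H → X → V → P → W → H: 12+33+15+24+23 = 107
H → X → V → W → P → H: 12+33+34+24+21 = 124
H → X → W → P → V → H: 12+21+24+15+28 = 100
H → X → W → V → P → H: 12+21+34+15+21 = 103
H → P → X → V → W → H: 21+27+33+34+23 = 138
H → P → X → W → V → H: 21+27+21+34+28 = 131
H → P → V → X → W → H: 21+15+33+21+23 = 113
H → P → W → X → V → H: 21+24+21+33+28 = 127
H → V → X → P → W → H: 28+33+27+24+23 = 135
H → V → P → X → W → H: 28+15+27+21+23 = 114
The minimum is 100.
One optimal route: H → X → W → P → V → H (or its reverse).

Shortest round trip = 100 blocks.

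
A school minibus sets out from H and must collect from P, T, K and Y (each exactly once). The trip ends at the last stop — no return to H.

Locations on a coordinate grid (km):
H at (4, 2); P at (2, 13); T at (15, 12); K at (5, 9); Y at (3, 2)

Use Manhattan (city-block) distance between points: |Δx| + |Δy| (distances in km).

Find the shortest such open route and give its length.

Shortest open route: 31 km.

There are 4! = 24 possible orderings.
H - P - T - K - Y: 13+14+13+9 = 49
H - P - T - Y - K: 13+14+22+9 = 58
H - P - K - T - Y: 13+7+13+22 = 55
H - P - K - Y - T: 13+7+9+22 = 51
H - P - Y - T - K: 13+12+22+13 = 60
H - P - Y - K - T: 13+12+9+13 = 47
H - T - P - K - Y: 21+14+7+9 = 51
H - T - P - Y - K: 21+14+12+9 = 56
H - T - K - P - Y: 21+13+7+12 = 53
H - T - K - Y - P: 21+13+9+12 = 55
H - T - Y - P - K: 21+22+12+7 = 62
H - T - Y - K - P: 21+22+9+7 = 59
H - K - P - T - Y: 8+7+14+22 = 51
H - K - P - Y - T: 8+7+12+22 = 49
… (10 more)
H - Y - K - P - T: 1+9+7+14 = 31  ← best
The minimum is 31.
One shortest path: H → Y → K → P → T.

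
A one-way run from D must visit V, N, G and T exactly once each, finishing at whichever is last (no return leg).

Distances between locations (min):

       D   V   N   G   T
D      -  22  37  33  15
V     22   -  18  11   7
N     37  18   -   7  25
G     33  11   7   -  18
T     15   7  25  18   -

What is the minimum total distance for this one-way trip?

40 min — the minimum one-way total.

There are 4! = 24 possible orderings.
D - V - N - G - T: 22+18+7+18 = 65
D - V - N - T - G: 22+18+25+18 = 83
D - V - G - N - T: 22+11+7+25 = 65
D - V - G - T - N: 22+11+18+25 = 76
D - V - T - N - G: 22+7+25+7 = 61
D - V - T - G - N: 22+7+18+7 = 54
D - N - V - G - T: 37+18+11+18 = 84
D - N - V - T - G: 37+18+7+18 = 80
D - N - G - V - T: 37+7+11+7 = 62
D - N - G - T - V: 37+7+18+7 = 69
D - N - T - V - G: 37+25+7+11 = 80
D - N - T - G - V: 37+25+18+11 = 91
D - G - V - N - T: 33+11+18+25 = 87
D - G - V - T - N: 33+11+7+25 = 76
… (10 more)
D - T - V - G - N: 15+7+11+7 = 40  ← best
The minimum is 40.
One shortest path: D → T → V → G → N.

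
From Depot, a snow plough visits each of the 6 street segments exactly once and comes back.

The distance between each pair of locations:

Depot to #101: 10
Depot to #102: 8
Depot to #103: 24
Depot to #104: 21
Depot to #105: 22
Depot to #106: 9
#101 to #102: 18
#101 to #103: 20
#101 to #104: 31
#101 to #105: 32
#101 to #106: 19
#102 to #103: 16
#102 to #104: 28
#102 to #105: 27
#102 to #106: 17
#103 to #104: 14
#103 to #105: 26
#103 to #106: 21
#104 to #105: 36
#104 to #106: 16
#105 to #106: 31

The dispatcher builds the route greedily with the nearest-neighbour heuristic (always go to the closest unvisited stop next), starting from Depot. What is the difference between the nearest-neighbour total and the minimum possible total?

Depot: #102=8, #106=9, #101=10, #104=21, #105=22, #103=24 ⇒ #102
#102: #103=16, #106=17, #101=18, #105=27, #104=28 ⇒ #103
#103: #104=14, #101=20, #106=21, #105=26 ⇒ #104
#104: #106=16, #101=31, #105=36 ⇒ #106
#106: #101=19, #105=31 ⇒ #101
#101: #105=32 ⇒ #105
NN route Depot → #102 → #103 → #104 → #106 → #101 → #105 → Depot costs 127.
Optimal: Depot → #101 → #102 → #105 → #103 → #104 → #106 → Depot costs 120 (by enumerating all 360 distinct tours).
Excess = 127 − 120 = 7.

The nearest-neighbour route is 7 longer than optimal.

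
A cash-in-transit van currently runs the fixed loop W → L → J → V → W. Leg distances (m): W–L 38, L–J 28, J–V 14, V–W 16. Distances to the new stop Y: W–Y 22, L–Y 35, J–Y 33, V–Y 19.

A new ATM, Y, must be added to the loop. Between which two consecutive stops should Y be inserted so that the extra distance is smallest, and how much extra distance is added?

Insertion cost between consecutive stops i–j is d(i,Y) + d(Y,j) − d(i,j):
  between W and L: 22 + 35 − 38 = 19
  between L and J: 35 + 33 − 28 = 40
  between J and V: 33 + 19 − 14 = 38
  between V and W: 19 + 22 − 16 = 25
Cheapest insertion is between W and L, adding 19.
New total = 96 + 19 = 115.

+19 m — insert Y between W and L.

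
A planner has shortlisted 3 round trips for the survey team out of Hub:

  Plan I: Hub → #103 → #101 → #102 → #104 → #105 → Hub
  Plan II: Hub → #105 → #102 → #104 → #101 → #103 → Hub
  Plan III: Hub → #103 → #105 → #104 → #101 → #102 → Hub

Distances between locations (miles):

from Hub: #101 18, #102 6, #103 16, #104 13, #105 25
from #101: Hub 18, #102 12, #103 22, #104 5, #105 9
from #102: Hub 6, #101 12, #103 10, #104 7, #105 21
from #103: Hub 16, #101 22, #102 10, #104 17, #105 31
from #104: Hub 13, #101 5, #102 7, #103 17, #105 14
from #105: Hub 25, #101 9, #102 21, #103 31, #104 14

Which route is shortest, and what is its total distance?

Plan I: 16 + 22 + 12 + 7 + 14 + 25 = 96
Plan II: 25 + 21 + 7 + 5 + 22 + 16 = 96
Plan III: 16 + 31 + 14 + 5 + 12 + 6 = 84

84 miles — Plan III is the shortest.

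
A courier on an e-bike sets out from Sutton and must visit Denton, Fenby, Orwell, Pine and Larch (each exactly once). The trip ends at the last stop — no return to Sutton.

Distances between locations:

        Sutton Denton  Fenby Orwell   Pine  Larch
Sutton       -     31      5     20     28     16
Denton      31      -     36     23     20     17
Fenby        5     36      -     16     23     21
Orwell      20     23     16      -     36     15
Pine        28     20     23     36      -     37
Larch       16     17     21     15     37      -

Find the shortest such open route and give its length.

There are 5! = 120 possible orderings.
Sutton→Denton→Fenby→Orwell→Pine→Larch: 31+36+16+36+37 = 156
Sutton→Denton→Fenby→Orwell→Larch→Pine: 31+36+16+15+37 = 135
Sutton→Denton→Fenby→Pine→Orwell→Larch: 31+36+23+36+15 = 141
Sutton→Denton→Fenby→Pine→Larch→Orwell: 31+36+23+37+15 = 142
Sutton→Denton→Fenby→Larch→Orwell→Pine: 31+36+21+15+36 = 139
Sutton→Denton→Fenby→Larch→Pine→Orwell: 31+36+21+37+36 = 161
Sutton→Denton→Orwell→Fenby→Pine→Larch: 31+23+16+23+37 = 130
Sutton→Denton→Orwell→Fenby→Larch→Pine: 31+23+16+21+37 = 128
Sutton→Denton→Orwell→Pine→Fenby→Larch: 31+23+36+23+21 = 134
Sutton→Denton→Orwell→Pine→Larch→Fenby: 31+23+36+37+21 = 148
Sutton→Denton→Orwell→Larch→Fenby→Pine: 31+23+15+21+23 = 113
Sutton→Denton→Orwell→Larch→Pine→Fenby: 31+23+15+37+23 = 129
Sutton→Denton→Pine→Fenby→Orwell→Larch: 31+20+23+16+15 = 105
Sutton→Denton→Pine→Fenby→Larch→Orwell: 31+20+23+21+15 = 110
… (106 more)
Sutton→Fenby→Orwell→Larch→Denton→Pine: 5+16+15+17+20 = 73  ← best
The minimum is 73.
One shortest path: Sutton → Fenby → Orwell → Larch → Denton → Pine.

73 — the minimum one-way total.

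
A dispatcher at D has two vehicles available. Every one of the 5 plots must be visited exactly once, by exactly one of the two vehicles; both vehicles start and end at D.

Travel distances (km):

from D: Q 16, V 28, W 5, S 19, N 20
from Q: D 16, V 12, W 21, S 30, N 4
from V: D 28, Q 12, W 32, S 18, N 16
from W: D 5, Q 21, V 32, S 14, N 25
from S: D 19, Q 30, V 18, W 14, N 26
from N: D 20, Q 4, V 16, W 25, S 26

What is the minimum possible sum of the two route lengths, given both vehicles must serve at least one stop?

Check every non-empty split of the stops between the two vehicles; for each half take its own optimal tour:
  {Q} + {V, W, S, N}: 32 + 73 = 105
  {V} + {Q, W, S, N}: 56 + 65 = 121
  {Q, V} + {W, S, N}: 56 + 65 = 121
  {W} + {Q, V, S, N}: 10 + 73 = 83
  {Q, W} + {V, S, N}: 42 + 73 = 115
  {V, W} + {Q, S, N}: 65 + 65 = 130
  … (15 splits in total)
Best: vehicle 1 D → W → D = 10; vehicle 2 D → Q → N → V → S → D = 73; combined 83.

Minimum combined distance: 83 km.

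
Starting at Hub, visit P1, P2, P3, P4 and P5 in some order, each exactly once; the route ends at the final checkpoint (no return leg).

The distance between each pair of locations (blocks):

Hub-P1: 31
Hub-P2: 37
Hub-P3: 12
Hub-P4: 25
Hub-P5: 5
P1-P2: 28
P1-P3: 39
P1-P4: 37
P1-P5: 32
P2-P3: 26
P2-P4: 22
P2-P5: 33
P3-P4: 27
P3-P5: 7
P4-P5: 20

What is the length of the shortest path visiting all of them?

There are 5! = 120 possible orderings.
Hub → P1 → P2 → P3 → P4 → P5: 31+28+26+27+20 = 132
Hub → P1 → P2 → P3 → P5 → P4: 31+28+26+7+20 = 112
Hub → P1 → P2 → P4 → P3 → P5: 31+28+22+27+7 = 115
Hub → P1 → P2 → P4 → P5 → P3: 31+28+22+20+7 = 108
Hub → P1 → P2 → P5 → P3 → P4: 31+28+33+7+27 = 126
Hub → P1 → P2 → P5 → P4 → P3: 31+28+33+20+27 = 139
Hub → P1 → P3 → P2 → P4 → P5: 31+39+26+22+20 = 138
Hub → P1 → P3 → P2 → P5 → P4: 31+39+26+33+20 = 149
Hub → P1 → P3 → P4 → P2 → P5: 31+39+27+22+33 = 152
Hub → P1 → P3 → P4 → P5 → P2: 31+39+27+20+33 = 150
Hub → P1 → P3 → P5 → P2 → P4: 31+39+7+33+22 = 132
Hub → P1 → P3 → P5 → P4 → P2: 31+39+7+20+22 = 119
Hub → P1 → P4 → P2 → P3 → P5: 31+37+22+26+7 = 123
Hub → P1 → P4 → P2 → P5 → P3: 31+37+22+33+7 = 130
… (106 more)
Hub → P3 → P5 → P4 → P2 → P1: 12+7+20+22+28 = 89  ← best
The minimum is 89.
One shortest path: Hub → P3 → P5 → P4 → P2 → P1.

Minimum one-way distance = 89 blocks.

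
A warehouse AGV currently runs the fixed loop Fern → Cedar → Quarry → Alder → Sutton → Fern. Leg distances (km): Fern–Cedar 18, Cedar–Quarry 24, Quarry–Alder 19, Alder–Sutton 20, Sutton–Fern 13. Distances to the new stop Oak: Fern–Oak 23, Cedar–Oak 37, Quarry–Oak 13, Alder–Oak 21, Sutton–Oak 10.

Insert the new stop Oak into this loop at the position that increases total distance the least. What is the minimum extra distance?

Adding 11 km by placing Oak on the Alder–Sutton leg.

Insertion cost between consecutive stops i–j is d(i,Oak) + d(Oak,j) − d(i,j):
  between Fern and Cedar: 23 + 37 − 18 = 42
  between Cedar and Quarry: 37 + 13 − 24 = 26
  between Quarry and Alder: 13 + 21 − 19 = 15
  between Alder and Sutton: 21 + 10 − 20 = 11
  between Sutton and Fern: 10 + 23 − 13 = 20
Cheapest insertion is between Alder and Sutton, adding 11.
New total = 94 + 11 = 105.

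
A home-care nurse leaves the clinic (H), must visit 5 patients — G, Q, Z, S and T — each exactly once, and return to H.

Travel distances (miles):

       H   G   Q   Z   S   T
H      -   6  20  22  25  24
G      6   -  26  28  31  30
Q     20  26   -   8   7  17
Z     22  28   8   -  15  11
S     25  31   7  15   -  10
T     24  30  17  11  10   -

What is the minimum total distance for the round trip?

82 miles — the shortest possible round trip.

With 5 stops there are 5!/2 = 60 distinct round trips (a route and its reverse cost the same).
H-G-Q-Z-S-T-H: 6+26+8+15+10+24 = 89
H-G-Q-Z-T-S-H: 6+26+8+11+10+25 = 86
H-G-Q-S-Z-T-H: 6+26+7+15+11+24 = 89
H-G-Q-S-T-Z-H: 6+26+7+10+11+22 = 82
H-G-Q-T-Z-S-H: 6+26+17+11+15+25 = 100
H-G-Q-T-S-Z-H: 6+26+17+10+15+22 = 96
H-G-Z-Q-S-T-H: 6+28+8+7+10+24 = 83
H-G-Z-Q-T-S-H: 6+28+8+17+10+25 = 94
H-G-Z-S-Q-T-H: 6+28+15+7+17+24 = 97
H-G-Z-S-T-Q-H: 6+28+15+10+17+20 = 96
H-G-Z-T-Q-S-H: 6+28+11+17+7+25 = 94
H-G-Z-T-S-Q-H: 6+28+11+10+7+20 = 82
H-G-S-Q-Z-T-H: 6+31+7+8+11+24 = 87
H-G-S-Q-T-Z-H: 6+31+7+17+11+22 = 94
… (46 more)
The minimum is 82.
One optimal route: H → G → Q → S → T → Z → H (or its reverse).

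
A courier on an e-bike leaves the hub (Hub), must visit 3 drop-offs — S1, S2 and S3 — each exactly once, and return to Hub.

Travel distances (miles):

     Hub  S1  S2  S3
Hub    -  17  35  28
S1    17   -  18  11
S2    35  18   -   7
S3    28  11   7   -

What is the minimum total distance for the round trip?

Shortest round trip = 70 miles.

Hub→S1→S2→S3→Hub: 17+18+7+28 = 70
Hub→S1→S3→S2→Hub: 17+11+7+35 = 70
Hub→S2→S1→S3→Hub: 35+18+11+28 = 92
The minimum is 70.
One optimal route: Hub → S1 → S2 → S3 → Hub (or its reverse).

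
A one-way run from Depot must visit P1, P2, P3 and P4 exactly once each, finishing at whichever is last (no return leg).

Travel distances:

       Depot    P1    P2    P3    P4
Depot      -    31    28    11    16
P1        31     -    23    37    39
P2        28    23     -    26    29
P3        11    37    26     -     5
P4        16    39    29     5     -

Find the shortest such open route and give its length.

Minimum one-way distance = 68.

There are 4! = 24 possible orderings.
Depot - P1 - P2 - P3 - P4: 31+23+26+5 = 85
Depot - P1 - P2 - P4 - P3: 31+23+29+5 = 88
Depot - P1 - P3 - P2 - P4: 31+37+26+29 = 123
Depot - P1 - P3 - P4 - P2: 31+37+5+29 = 102
Depot - P1 - P4 - P2 - P3: 31+39+29+26 = 125
Depot - P1 - P4 - P3 - P2: 31+39+5+26 = 101
Depot - P2 - P1 - P3 - P4: 28+23+37+5 = 93
Depot - P2 - P1 - P4 - P3: 28+23+39+5 = 95
Depot - P2 - P3 - P1 - P4: 28+26+37+39 = 130
Depot - P2 - P3 - P4 - P1: 28+26+5+39 = 98
Depot - P2 - P4 - P1 - P3: 28+29+39+37 = 133
Depot - P2 - P4 - P3 - P1: 28+29+5+37 = 99
Depot - P3 - P1 - P2 - P4: 11+37+23+29 = 100
Depot - P3 - P1 - P4 - P2: 11+37+39+29 = 116
… (10 more)
Depot - P3 - P4 - P2 - P1: 11+5+29+23 = 68  ← best
The minimum is 68.
One shortest path: Depot → P3 → P4 → P2 → P1.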